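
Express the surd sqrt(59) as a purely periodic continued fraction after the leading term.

Write x_i = (sqrt(59) + m_i)/d_i with (m_0, d_0) = (0, 1). a_0 = floor(sqrt(59)) = 7, since 7^2 = 49 <= 59 < 64 = 8^2.
Iterate m_{i+1} = d_i*a_i - m_i, d_{i+1} = (59 - m_{i+1}^2)/d_i, a_{i+1} = floor((a_0 + m_{i+1})/d_{i+1}):
  m_1 = 1*7 - 0 = 7, d_1 = (59 - 7^2)/1 = 10/1 = 10, a_1 = floor((7 + 7)/10) = 1.
  m_2 = 10*1 - 7 = 3, d_2 = (59 - 3^2)/10 = 50/10 = 5, a_2 = floor((7 + 3)/5) = 2.
  m_3 = 5*2 - 3 = 7, d_3 = (59 - 7^2)/5 = 10/5 = 2, a_3 = floor((7 + 7)/2) = 7.
  m_4 = 2*7 - 7 = 7, d_4 = (59 - 7^2)/2 = 10/2 = 5, a_4 = floor((7 + 7)/5) = 2.
  m_5 = 5*2 - 7 = 3, d_5 = (59 - 3^2)/5 = 50/5 = 10, a_5 = floor((7 + 3)/10) = 1.
  m_6 = 10*1 - 3 = 7, d_6 = (59 - 7^2)/10 = 10/10 = 1, a_6 = floor((7 + 7)/1) = 14.
  m_7 = 1*14 - 7 = 7, d_7 = (59 - 7^2)/1 = 10/1 = 10: (m_7, d_7) = (m_1, d_1) = (7, 10), so from here the quotients repeat a_1, ..., a_6; the period length is 6.
Hence the expansion of sqrt(59) is a_0 = 7 followed by the repeating block 1, 2, 7, 2, 1, 14 (period 6).

[7; (1, 2, 7, 2, 1, 14)]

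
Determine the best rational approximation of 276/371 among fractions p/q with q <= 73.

32/43

Expand x = 276/371 as a continued fraction with the Euclidean algorithm:
  276 = 0*371 + 276, so a_0 = 0.
  371 = 1*276 + 95, so a_1 = 1.
  276 = 2*95 + 86, so a_2 = 2.
  95 = 1*86 + 9, so a_3 = 1.
  86 = 9*9 + 5, so a_4 = 9.
  9 = 1*5 + 4, so a_5 = 1.
  5 = 1*4 + 1, so a_6 = 1.
  4 = 4*1 + 0, so a_7 = 4.
so x = [0; 1, 2, 1, 9, 1, 1, 4].
Convergents (p_i = a_i*p_{i-1} + p_{i-2}, q_i = a_i*q_{i-1} + q_{i-2} with p_{-2}=0, p_{-1}=1, q_{-2}=1, q_{-1}=0), until the denominator exceeds 73:
  i=0: a_0=0, p_0 = 0*1 + 0 = 0, q_0 = 0*0 + 1 = 1.
  i=1: a_1=1, p_1 = 1*0 + 1 = 1, q_1 = 1*1 + 0 = 1.
  i=2: a_2=2, p_2 = 2*1 + 0 = 2, q_2 = 2*1 + 1 = 3.
  i=3: a_3=1, p_3 = 1*2 + 1 = 3, q_3 = 1*3 + 1 = 4.
  i=4: a_4=9, p_4 = 9*3 + 2 = 29, q_4 = 9*4 + 3 = 39.
  i=5: a_5=1, p_5 = 1*29 + 3 = 32, q_5 = 1*39 + 4 = 43.
  i=6: a_6=1, p_6 = 1*32 + 29 = 61, q_6 = 1*43 + 39 = 82.
q_6 = 82 > 73, so the last convergent with denominator <= 73 is p_5/q_5 = 32/43.
The closest fraction with denominator <= 73 is either p_5/q_5 or the intermediate fraction (k*p_5 + p_4)/(k*q_5 + q_4) with the largest k >= 1 whose denominator stays <= 73; these approach x as k grows, and every other convergent or intermediate fraction in range is farther away.
Largest k: floor((73 - q_4)/q_5) = floor((73 - 39)/43) = 0.
Since k = 0, no intermediate fraction beyond p_5/q_5 has denominator <= 73, so the convergent 32/43 is the closest (its error is |276*43 - 32*371|/(371*43) = 4/15953).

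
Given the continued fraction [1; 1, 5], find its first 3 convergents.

1/1, 2/1, 11/6

Using the convergent recurrence p_i = a_i*p_{i-1} + p_{i-2}, q_i = a_i*q_{i-1} + q_{i-2} with p_{-2}=0, p_{-1}=1, q_{-2}=1, q_{-1}=0:
  i=0: a_0=1, p_0 = 1*1 + 0 = 1, q_0 = 1*0 + 1 = 1.
  i=1: a_1=1, p_1 = 1*1 + 1 = 2, q_1 = 1*1 + 0 = 1.
  i=2: a_2=5, p_2 = 5*2 + 1 = 11, q_2 = 5*1 + 1 = 6.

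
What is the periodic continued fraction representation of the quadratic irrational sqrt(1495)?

[38; (1, 1, 1, 76)]

Write x_i = (sqrt(1495) + m_i)/d_i with (m_0, d_0) = (0, 1). a_0 = floor(sqrt(1495)) = 38, since 38^2 = 1444 <= 1495 < 1521 = 39^2.
Iterate m_{i+1} = d_i*a_i - m_i, d_{i+1} = (1495 - m_{i+1}^2)/d_i, a_{i+1} = floor((a_0 + m_{i+1})/d_{i+1}):
  m_1 = 1*38 - 0 = 38, d_1 = (1495 - 38^2)/1 = 51/1 = 51, a_1 = floor((38 + 38)/51) = 1.
  m_2 = 51*1 - 38 = 13, d_2 = (1495 - 13^2)/51 = 1326/51 = 26, a_2 = floor((38 + 13)/26) = 1.
  m_3 = 26*1 - 13 = 13, d_3 = (1495 - 13^2)/26 = 1326/26 = 51, a_3 = floor((38 + 13)/51) = 1.
  m_4 = 51*1 - 13 = 38, d_4 = (1495 - 38^2)/51 = 51/51 = 1, a_4 = floor((38 + 38)/1) = 76.
  m_5 = 1*76 - 38 = 38, d_5 = (1495 - 38^2)/1 = 51/1 = 51: (m_5, d_5) = (m_1, d_1) = (38, 51), so from here the quotients repeat a_1, ..., a_4; the period length is 4.
Hence the expansion of sqrt(1495) is a_0 = 38 followed by the repeating block 1, 1, 1, 76 (period 4).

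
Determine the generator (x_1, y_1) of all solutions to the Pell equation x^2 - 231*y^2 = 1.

(x, y) = (76, 5)

First expand sqrt(231) as a continued fraction. With x_i = (sqrt(231) + m_i)/d_i and (m_0, d_0) = (0, 1): a_0 = floor(sqrt(231)) = 15, since 15^2 = 225 <= 231 < 256 = 16^2.
Iterate m_{i+1} = d_i*a_i - m_i, d_{i+1} = (231 - m_{i+1}^2)/d_i, a_{i+1} = floor((a_0 + m_{i+1})/d_{i+1}):
  m_1 = 1*15 - 0 = 15, d_1 = (231 - 15^2)/1 = 6/1 = 6, a_1 = floor((15 + 15)/6) = 5.
  m_2 = 6*5 - 15 = 15, d_2 = (231 - 15^2)/6 = 6/6 = 1, a_2 = floor((15 + 15)/1) = 30.
  m_3 = 1*30 - 15 = 15, d_3 = (231 - 15^2)/1 = 6/1 = 6: (m_3, d_3) = (m_1, d_1) = (15, 6), so from here the quotients repeat a_1, a_2; the period length is 2.
So sqrt(231) = [15; (5, 30)] with period length k = 2.
k is even, so the fundamental solution of x^2 - 231y^2 = 1 is (p_{k-1}, q_{k-1}) = (p_1, q_1); compute convergents through index 1.
Convergents (p_i = a_i*p_{i-1} + p_{i-2}, q_i = a_i*q_{i-1} + q_{i-2} with p_{-2}=0, p_{-1}=1, q_{-2}=1, q_{-1}=0):
  i=0: a_0=15, p_0 = 15*1 + 0 = 15, q_0 = 15*0 + 1 = 1.
  i=1: a_1=5, p_1 = 5*15 + 1 = 76, q_1 = 5*1 + 0 = 5.
Check: 76^2 - 231*5^2 = 5776 - 5775 = 1, so (x, y) = (76, 5) solves the equation, and by the theorem it is the least positive solution.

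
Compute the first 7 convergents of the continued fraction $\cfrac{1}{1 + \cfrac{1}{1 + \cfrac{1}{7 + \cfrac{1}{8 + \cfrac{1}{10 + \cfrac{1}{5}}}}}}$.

0/1, 1/1, 1/2, 8/15, 65/122, 658/1235, 3355/6297

Using the convergent recurrence p_i = a_i*p_{i-1} + p_{i-2}, q_i = a_i*q_{i-1} + q_{i-2} with p_{-2}=0, p_{-1}=1, q_{-2}=1, q_{-1}=0:
  i=0: a_0=0, p_0 = 0*1 + 0 = 0, q_0 = 0*0 + 1 = 1.
  i=1: a_1=1, p_1 = 1*0 + 1 = 1, q_1 = 1*1 + 0 = 1.
  i=2: a_2=1, p_2 = 1*1 + 0 = 1, q_2 = 1*1 + 1 = 2.
  i=3: a_3=7, p_3 = 7*1 + 1 = 8, q_3 = 7*2 + 1 = 15.
  i=4: a_4=8, p_4 = 8*8 + 1 = 65, q_4 = 8*15 + 2 = 122.
  i=5: a_5=10, p_5 = 10*65 + 8 = 658, q_5 = 10*122 + 15 = 1235.
  i=6: a_6=5, p_6 = 5*658 + 65 = 3355, q_6 = 5*1235 + 122 = 6297.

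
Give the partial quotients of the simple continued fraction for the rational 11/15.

Run the Euclidean algorithm on 11 and 15; the successive quotients are the partial quotients a_0, a_1, ... (each step inverts the fractional part left over by the previous one):
  11 = 0*15 + 11, so a_0 = 0.
  15 = 1*11 + 4, so a_1 = 1.
  11 = 2*4 + 3, so a_2 = 2.
  4 = 1*3 + 1, so a_3 = 1.
  3 = 3*1 + 0, so a_4 = 3.
The remainder reaches 0 after 5 divisions, so the expansion has 5 partial quotients, read off in order.

[0; 1, 2, 1, 3]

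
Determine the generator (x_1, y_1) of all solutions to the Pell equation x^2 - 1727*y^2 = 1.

First expand sqrt(1727) as a continued fraction. With x_i = (sqrt(1727) + m_i)/d_i and (m_0, d_0) = (0, 1): a_0 = floor(sqrt(1727)) = 41, since 41^2 = 1681 <= 1727 < 1764 = 42^2.
Iterate m_{i+1} = d_i*a_i - m_i, d_{i+1} = (1727 - m_{i+1}^2)/d_i, a_{i+1} = floor((a_0 + m_{i+1})/d_{i+1}):
  m_1 = 1*41 - 0 = 41, d_1 = (1727 - 41^2)/1 = 46/1 = 46, a_1 = floor((41 + 41)/46) = 1.
  m_2 = 46*1 - 41 = 5, d_2 = (1727 - 5^2)/46 = 1702/46 = 37, a_2 = floor((41 + 5)/37) = 1.
  m_3 = 37*1 - 5 = 32, d_3 = (1727 - 32^2)/37 = 703/37 = 19, a_3 = floor((41 + 32)/19) = 3.
  m_4 = 19*3 - 32 = 25, d_4 = (1727 - 25^2)/19 = 1102/19 = 58, a_4 = floor((41 + 25)/58) = 1.
  m_5 = 58*1 - 25 = 33, d_5 = (1727 - 33^2)/58 = 638/58 = 11, a_5 = floor((41 + 33)/11) = 6.
  m_6 = 11*6 - 33 = 33, d_6 = (1727 - 33^2)/11 = 638/11 = 58, a_6 = floor((41 + 33)/58) = 1.
  m_7 = 58*1 - 33 = 25, d_7 = (1727 - 25^2)/58 = 1102/58 = 19, a_7 = floor((41 + 25)/19) = 3.
  m_8 = 19*3 - 25 = 32, d_8 = (1727 - 32^2)/19 = 703/19 = 37, a_8 = floor((41 + 32)/37) = 1.
  m_9 = 37*1 - 32 = 5, d_9 = (1727 - 5^2)/37 = 1702/37 = 46, a_9 = floor((41 + 5)/46) = 1.
  m_10 = 46*1 - 5 = 41, d_10 = (1727 - 41^2)/46 = 46/46 = 1, a_10 = floor((41 + 41)/1) = 82.
  m_11 = 1*82 - 41 = 41, d_11 = (1727 - 41^2)/1 = 46/1 = 46: (m_11, d_11) = (m_1, d_1) = (41, 46), so from here the quotients repeat a_1, ..., a_10; the period length is 10.
So sqrt(1727) = [41; (1, 1, 3, 1, 6, 1, 3, 1, 1, 82)] with period length k = 10.
k is even, so the fundamental solution of x^2 - 1727y^2 = 1 is (p_{k-1}, q_{k-1}) = (p_9, q_9); compute convergents through index 9.
Convergents (p_i = a_i*p_{i-1} + p_{i-2}, q_i = a_i*q_{i-1} + q_{i-2} with p_{-2}=0, p_{-1}=1, q_{-2}=1, q_{-1}=0):
  i=0: a_0=41, p_0 = 41*1 + 0 = 41, q_0 = 41*0 + 1 = 1.
  i=1: a_1=1, p_1 = 1*41 + 1 = 42, q_1 = 1*1 + 0 = 1.
  i=2: a_2=1, p_2 = 1*42 + 41 = 83, q_2 = 1*1 + 1 = 2.
  i=3: a_3=3, p_3 = 3*83 + 42 = 291, q_3 = 3*2 + 1 = 7.
  i=4: a_4=1, p_4 = 1*291 + 83 = 374, q_4 = 1*7 + 2 = 9.
  i=5: a_5=6, p_5 = 6*374 + 291 = 2535, q_5 = 6*9 + 7 = 61.
  i=6: a_6=1, p_6 = 1*2535 + 374 = 2909, q_6 = 1*61 + 9 = 70.
  i=7: a_7=3, p_7 = 3*2909 + 2535 = 11262, q_7 = 3*70 + 61 = 271.
  i=8: a_8=1, p_8 = 1*11262 + 2909 = 14171, q_8 = 1*271 + 70 = 341.
  i=9: a_9=1, p_9 = 1*14171 + 11262 = 25433, q_9 = 1*341 + 271 = 612.
Check: 25433^2 - 1727*612^2 = 646837489 - 646837488 = 1, so (x, y) = (25433, 612) solves the equation, and by the theorem it is the least positive solution.

(x, y) = (25433, 612)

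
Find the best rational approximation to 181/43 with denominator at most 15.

Expand x = 181/43 as a continued fraction with the Euclidean algorithm:
  181 = 4*43 + 9, so a_0 = 4.
  43 = 4*9 + 7, so a_1 = 4.
  9 = 1*7 + 2, so a_2 = 1.
  7 = 3*2 + 1, so a_3 = 3.
  2 = 2*1 + 0, so a_4 = 2.
so x = [4; 4, 1, 3, 2].
Convergents (p_i = a_i*p_{i-1} + p_{i-2}, q_i = a_i*q_{i-1} + q_{i-2} with p_{-2}=0, p_{-1}=1, q_{-2}=1, q_{-1}=0), until the denominator exceeds 15:
  i=0: a_0=4, p_0 = 4*1 + 0 = 4, q_0 = 4*0 + 1 = 1.
  i=1: a_1=4, p_1 = 4*4 + 1 = 17, q_1 = 4*1 + 0 = 4.
  i=2: a_2=1, p_2 = 1*17 + 4 = 21, q_2 = 1*4 + 1 = 5.
  i=3: a_3=3, p_3 = 3*21 + 17 = 80, q_3 = 3*5 + 4 = 19.
q_3 = 19 > 15, so the last convergent with denominator <= 15 is p_2/q_2 = 21/5.
The closest fraction with denominator <= 15 is either p_2/q_2 or the intermediate fraction (k*p_2 + p_1)/(k*q_2 + q_1) with the largest k >= 1 whose denominator stays <= 15; these approach x as k grows, and every other convergent or intermediate fraction in range is farther away.
Largest k: floor((15 - q_1)/q_2) = floor((15 - 4)/5) = 2.
That gives (2*21 + 17)/(2*5 + 4) = 59/14.
Compare the errors: |x - 21/5| = |181*5 - 21*43|/(43*5) = 2/215, and |x - 59/14| = |181*14 - 59*43|/(43*14) = 3/602.
Cross-multiplying, 3*215 = 645 < 1204 = 2*602, so 3/602 is smaller: the intermediate fraction 59/14 is closer to x than 21/5.

59/14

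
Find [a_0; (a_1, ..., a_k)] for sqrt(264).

[16; (4, 32)]

Write x_i = (sqrt(264) + m_i)/d_i with (m_0, d_0) = (0, 1). a_0 = floor(sqrt(264)) = 16, since 16^2 = 256 <= 264 < 289 = 17^2.
Iterate m_{i+1} = d_i*a_i - m_i, d_{i+1} = (264 - m_{i+1}^2)/d_i, a_{i+1} = floor((a_0 + m_{i+1})/d_{i+1}):
  m_1 = 1*16 - 0 = 16, d_1 = (264 - 16^2)/1 = 8/1 = 8, a_1 = floor((16 + 16)/8) = 4.
  m_2 = 8*4 - 16 = 16, d_2 = (264 - 16^2)/8 = 8/8 = 1, a_2 = floor((16 + 16)/1) = 32.
  m_3 = 1*32 - 16 = 16, d_3 = (264 - 16^2)/1 = 8/1 = 8: (m_3, d_3) = (m_1, d_1) = (16, 8), so from here the quotients repeat a_1, a_2; the period length is 2.
Hence the expansion of sqrt(264) is a_0 = 16 followed by the repeating block 4, 32 (period 2).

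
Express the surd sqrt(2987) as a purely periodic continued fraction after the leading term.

[54; (1, 1, 1, 7, 1, 2, 1, 7, 1, 1, 1, 108)]

Write x_i = (sqrt(2987) + m_i)/d_i with (m_0, d_0) = (0, 1). a_0 = floor(sqrt(2987)) = 54, since 54^2 = 2916 <= 2987 < 3025 = 55^2.
Iterate m_{i+1} = d_i*a_i - m_i, d_{i+1} = (2987 - m_{i+1}^2)/d_i, a_{i+1} = floor((a_0 + m_{i+1})/d_{i+1}):
  m_1 = 1*54 - 0 = 54, d_1 = (2987 - 54^2)/1 = 71/1 = 71, a_1 = floor((54 + 54)/71) = 1.
  m_2 = 71*1 - 54 = 17, d_2 = (2987 - 17^2)/71 = 2698/71 = 38, a_2 = floor((54 + 17)/38) = 1.
  m_3 = 38*1 - 17 = 21, d_3 = (2987 - 21^2)/38 = 2546/38 = 67, a_3 = floor((54 + 21)/67) = 1.
  m_4 = 67*1 - 21 = 46, d_4 = (2987 - 46^2)/67 = 871/67 = 13, a_4 = floor((54 + 46)/13) = 7.
  m_5 = 13*7 - 46 = 45, d_5 = (2987 - 45^2)/13 = 962/13 = 74, a_5 = floor((54 + 45)/74) = 1.
  m_6 = 74*1 - 45 = 29, d_6 = (2987 - 29^2)/74 = 2146/74 = 29, a_6 = floor((54 + 29)/29) = 2.
  m_7 = 29*2 - 29 = 29, d_7 = (2987 - 29^2)/29 = 2146/29 = 74, a_7 = floor((54 + 29)/74) = 1.
  m_8 = 74*1 - 29 = 45, d_8 = (2987 - 45^2)/74 = 962/74 = 13, a_8 = floor((54 + 45)/13) = 7.
  m_9 = 13*7 - 45 = 46, d_9 = (2987 - 46^2)/13 = 871/13 = 67, a_9 = floor((54 + 46)/67) = 1.
  m_10 = 67*1 - 46 = 21, d_10 = (2987 - 21^2)/67 = 2546/67 = 38, a_10 = floor((54 + 21)/38) = 1.
  m_11 = 38*1 - 21 = 17, d_11 = (2987 - 17^2)/38 = 2698/38 = 71, a_11 = floor((54 + 17)/71) = 1.
  m_12 = 71*1 - 17 = 54, d_12 = (2987 - 54^2)/71 = 71/71 = 1, a_12 = floor((54 + 54)/1) = 108.
  m_13 = 1*108 - 54 = 54, d_13 = (2987 - 54^2)/1 = 71/1 = 71: (m_13, d_13) = (m_1, d_1) = (54, 71), so from here the quotients repeat a_1, ..., a_12; the period length is 12.
Hence the expansion of sqrt(2987) is a_0 = 54 followed by the repeating block 1, 1, 1, 7, 1, 2, 1, 7, 1, 1, 1, 108 (period 12).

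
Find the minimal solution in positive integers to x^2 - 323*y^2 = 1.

First expand sqrt(323) as a continued fraction. With x_i = (sqrt(323) + m_i)/d_i and (m_0, d_0) = (0, 1): a_0 = floor(sqrt(323)) = 17, since 17^2 = 289 <= 323 < 324 = 18^2.
Iterate m_{i+1} = d_i*a_i - m_i, d_{i+1} = (323 - m_{i+1}^2)/d_i, a_{i+1} = floor((a_0 + m_{i+1})/d_{i+1}):
  m_1 = 1*17 - 0 = 17, d_1 = (323 - 17^2)/1 = 34/1 = 34, a_1 = floor((17 + 17)/34) = 1.
  m_2 = 34*1 - 17 = 17, d_2 = (323 - 17^2)/34 = 34/34 = 1, a_2 = floor((17 + 17)/1) = 34.
  m_3 = 1*34 - 17 = 17, d_3 = (323 - 17^2)/1 = 34/1 = 34: (m_3, d_3) = (m_1, d_1) = (17, 34), so from here the quotients repeat a_1, a_2; the period length is 2.
So sqrt(323) = [17; (1, 34)] with period length k = 2.
k is even, so the fundamental solution of x^2 - 323y^2 = 1 is (p_{k-1}, q_{k-1}) = (p_1, q_1); compute convergents through index 1.
Convergents (p_i = a_i*p_{i-1} + p_{i-2}, q_i = a_i*q_{i-1} + q_{i-2} with p_{-2}=0, p_{-1}=1, q_{-2}=1, q_{-1}=0):
  i=0: a_0=17, p_0 = 17*1 + 0 = 17, q_0 = 17*0 + 1 = 1.
  i=1: a_1=1, p_1 = 1*17 + 1 = 18, q_1 = 1*1 + 0 = 1.
Check: 18^2 - 323*1^2 = 324 - 323 = 1, so (x, y) = (18, 1) solves the equation, and by the theorem it is the least positive solution.

(x, y) = (18, 1)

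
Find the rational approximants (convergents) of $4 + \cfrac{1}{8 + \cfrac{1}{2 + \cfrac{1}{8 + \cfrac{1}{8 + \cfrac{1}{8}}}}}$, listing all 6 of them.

4/1, 33/8, 70/17, 593/144, 4814/1169, 39105/9496

Using the convergent recurrence p_i = a_i*p_{i-1} + p_{i-2}, q_i = a_i*q_{i-1} + q_{i-2} with p_{-2}=0, p_{-1}=1, q_{-2}=1, q_{-1}=0:
  i=0: a_0=4, p_0 = 4*1 + 0 = 4, q_0 = 4*0 + 1 = 1.
  i=1: a_1=8, p_1 = 8*4 + 1 = 33, q_1 = 8*1 + 0 = 8.
  i=2: a_2=2, p_2 = 2*33 + 4 = 70, q_2 = 2*8 + 1 = 17.
  i=3: a_3=8, p_3 = 8*70 + 33 = 593, q_3 = 8*17 + 8 = 144.
  i=4: a_4=8, p_4 = 8*593 + 70 = 4814, q_4 = 8*144 + 17 = 1169.
  i=5: a_5=8, p_5 = 8*4814 + 593 = 39105, q_5 = 8*1169 + 144 = 9496.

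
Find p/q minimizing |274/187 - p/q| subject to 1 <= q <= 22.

22/15

Expand x = 274/187 as a continued fraction with the Euclidean algorithm:
  274 = 1*187 + 87, so a_0 = 1.
  187 = 2*87 + 13, so a_1 = 2.
  87 = 6*13 + 9, so a_2 = 6.
  13 = 1*9 + 4, so a_3 = 1.
  9 = 2*4 + 1, so a_4 = 2.
  4 = 4*1 + 0, so a_5 = 4.
so x = [1; 2, 6, 1, 2, 4].
Convergents (p_i = a_i*p_{i-1} + p_{i-2}, q_i = a_i*q_{i-1} + q_{i-2} with p_{-2}=0, p_{-1}=1, q_{-2}=1, q_{-1}=0), until the denominator exceeds 22:
  i=0: a_0=1, p_0 = 1*1 + 0 = 1, q_0 = 1*0 + 1 = 1.
  i=1: a_1=2, p_1 = 2*1 + 1 = 3, q_1 = 2*1 + 0 = 2.
  i=2: a_2=6, p_2 = 6*3 + 1 = 19, q_2 = 6*2 + 1 = 13.
  i=3: a_3=1, p_3 = 1*19 + 3 = 22, q_3 = 1*13 + 2 = 15.
  i=4: a_4=2, p_4 = 2*22 + 19 = 63, q_4 = 2*15 + 13 = 43.
q_4 = 43 > 22, so the last convergent with denominator <= 22 is p_3/q_3 = 22/15.
The closest fraction with denominator <= 22 is either p_3/q_3 or the intermediate fraction (k*p_3 + p_2)/(k*q_3 + q_2) with the largest k >= 1 whose denominator stays <= 22; these approach x as k grows, and every other convergent or intermediate fraction in range is farther away.
Largest k: floor((22 - q_2)/q_3) = floor((22 - 13)/15) = 0.
Since k = 0, no intermediate fraction beyond p_3/q_3 has denominator <= 22, so the convergent 22/15 is the closest (its error is |274*15 - 22*187|/(187*15) = 4/2805).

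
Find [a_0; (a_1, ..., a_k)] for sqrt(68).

[8; (4, 16)]

Write x_i = (sqrt(68) + m_i)/d_i with (m_0, d_0) = (0, 1). a_0 = floor(sqrt(68)) = 8, since 8^2 = 64 <= 68 < 81 = 9^2.
Iterate m_{i+1} = d_i*a_i - m_i, d_{i+1} = (68 - m_{i+1}^2)/d_i, a_{i+1} = floor((a_0 + m_{i+1})/d_{i+1}):
  m_1 = 1*8 - 0 = 8, d_1 = (68 - 8^2)/1 = 4/1 = 4, a_1 = floor((8 + 8)/4) = 4.
  m_2 = 4*4 - 8 = 8, d_2 = (68 - 8^2)/4 = 4/4 = 1, a_2 = floor((8 + 8)/1) = 16.
  m_3 = 1*16 - 8 = 8, d_3 = (68 - 8^2)/1 = 4/1 = 4: (m_3, d_3) = (m_1, d_1) = (8, 4), so from here the quotients repeat a_1, a_2; the period length is 2.
Hence the expansion of sqrt(68) is a_0 = 8 followed by the repeating block 4, 16 (period 2).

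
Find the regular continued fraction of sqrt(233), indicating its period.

[15; (3, 1, 3, 1, 1, 1, 1, 3, 1, 3, 30)]

Write x_i = (sqrt(233) + m_i)/d_i with (m_0, d_0) = (0, 1). a_0 = floor(sqrt(233)) = 15, since 15^2 = 225 <= 233 < 256 = 16^2.
Iterate m_{i+1} = d_i*a_i - m_i, d_{i+1} = (233 - m_{i+1}^2)/d_i, a_{i+1} = floor((a_0 + m_{i+1})/d_{i+1}):
  m_1 = 1*15 - 0 = 15, d_1 = (233 - 15^2)/1 = 8/1 = 8, a_1 = floor((15 + 15)/8) = 3.
  m_2 = 8*3 - 15 = 9, d_2 = (233 - 9^2)/8 = 152/8 = 19, a_2 = floor((15 + 9)/19) = 1.
  m_3 = 19*1 - 9 = 10, d_3 = (233 - 10^2)/19 = 133/19 = 7, a_3 = floor((15 + 10)/7) = 3.
  m_4 = 7*3 - 10 = 11, d_4 = (233 - 11^2)/7 = 112/7 = 16, a_4 = floor((15 + 11)/16) = 1.
  m_5 = 16*1 - 11 = 5, d_5 = (233 - 5^2)/16 = 208/16 = 13, a_5 = floor((15 + 5)/13) = 1.
  m_6 = 13*1 - 5 = 8, d_6 = (233 - 8^2)/13 = 169/13 = 13, a_6 = floor((15 + 8)/13) = 1.
  m_7 = 13*1 - 8 = 5, d_7 = (233 - 5^2)/13 = 208/13 = 16, a_7 = floor((15 + 5)/16) = 1.
  m_8 = 16*1 - 5 = 11, d_8 = (233 - 11^2)/16 = 112/16 = 7, a_8 = floor((15 + 11)/7) = 3.
  m_9 = 7*3 - 11 = 10, d_9 = (233 - 10^2)/7 = 133/7 = 19, a_9 = floor((15 + 10)/19) = 1.
  m_10 = 19*1 - 10 = 9, d_10 = (233 - 9^2)/19 = 152/19 = 8, a_10 = floor((15 + 9)/8) = 3.
  m_11 = 8*3 - 9 = 15, d_11 = (233 - 15^2)/8 = 8/8 = 1, a_11 = floor((15 + 15)/1) = 30.
  m_12 = 1*30 - 15 = 15, d_12 = (233 - 15^2)/1 = 8/1 = 8: (m_12, d_12) = (m_1, d_1) = (15, 8), so from here the quotients repeat a_1, ..., a_11; the period length is 11.
Hence the expansion of sqrt(233) is a_0 = 15 followed by the repeating block 3, 1, 3, 1, 1, 1, 1, 3, 1, 3, 30 (period 11).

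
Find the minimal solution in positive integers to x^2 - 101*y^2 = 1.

(x, y) = (201, 20)

First expand sqrt(101) as a continued fraction. With x_i = (sqrt(101) + m_i)/d_i and (m_0, d_0) = (0, 1): a_0 = floor(sqrt(101)) = 10, since 10^2 = 100 <= 101 < 121 = 11^2.
Iterate m_{i+1} = d_i*a_i - m_i, d_{i+1} = (101 - m_{i+1}^2)/d_i, a_{i+1} = floor((a_0 + m_{i+1})/d_{i+1}):
  m_1 = 1*10 - 0 = 10, d_1 = (101 - 10^2)/1 = 1/1 = 1, a_1 = floor((10 + 10)/1) = 20.
  m_2 = 1*20 - 10 = 10, d_2 = (101 - 10^2)/1 = 1/1 = 1: (m_2, d_2) = (m_1, d_1) = (10, 1), so from here the quotient a_1 repeats; the period length is 1.
So sqrt(101) = [10; (20)] with period length k = 1.
k is odd, so (p_{k-1}, q_{k-1}) only solves x^2 - 101y^2 = -1 and the fundamental solution of x^2 - 101y^2 = 1 is (p_{2k-1}, q_{2k-1}) = (p_1, q_1); compute convergents through index 1, running through the period twice.
Convergents (p_i = a_i*p_{i-1} + p_{i-2}, q_i = a_i*q_{i-1} + q_{i-2} with p_{-2}=0, p_{-1}=1, q_{-2}=1, q_{-1}=0):
  i=0: a_0=10, p_0 = 10*1 + 0 = 10, q_0 = 10*0 + 1 = 1.
  i=1: a_1=20, p_1 = 20*10 + 1 = 201, q_1 = 20*1 + 0 = 20.
Indeed p_0^2 - 101*q_0^2 = 100 - 101 = -1, not +1.
Check: 201^2 - 101*20^2 = 40401 - 40400 = 1, so (x, y) = (201, 20) solves the equation, and by the theorem it is the least positive solution.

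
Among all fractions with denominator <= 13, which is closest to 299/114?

21/8

Expand x = 299/114 as a continued fraction with the Euclidean algorithm:
  299 = 2*114 + 71, so a_0 = 2.
  114 = 1*71 + 43, so a_1 = 1.
  71 = 1*43 + 28, so a_2 = 1.
  43 = 1*28 + 15, so a_3 = 1.
  28 = 1*15 + 13, so a_4 = 1.
  15 = 1*13 + 2, so a_5 = 1.
  13 = 6*2 + 1, so a_6 = 6.
  2 = 2*1 + 0, so a_7 = 2.
so x = [2; 1, 1, 1, 1, 1, 6, 2].
Convergents (p_i = a_i*p_{i-1} + p_{i-2}, q_i = a_i*q_{i-1} + q_{i-2} with p_{-2}=0, p_{-1}=1, q_{-2}=1, q_{-1}=0), until the denominator exceeds 13:
  i=0: a_0=2, p_0 = 2*1 + 0 = 2, q_0 = 2*0 + 1 = 1.
  i=1: a_1=1, p_1 = 1*2 + 1 = 3, q_1 = 1*1 + 0 = 1.
  i=2: a_2=1, p_2 = 1*3 + 2 = 5, q_2 = 1*1 + 1 = 2.
  i=3: a_3=1, p_3 = 1*5 + 3 = 8, q_3 = 1*2 + 1 = 3.
  i=4: a_4=1, p_4 = 1*8 + 5 = 13, q_4 = 1*3 + 2 = 5.
  i=5: a_5=1, p_5 = 1*13 + 8 = 21, q_5 = 1*5 + 3 = 8.
  i=6: a_6=6, p_6 = 6*21 + 13 = 139, q_6 = 6*8 + 5 = 53.
q_6 = 53 > 13, so the last convergent with denominator <= 13 is p_5/q_5 = 21/8.
The closest fraction with denominator <= 13 is either p_5/q_5 or the intermediate fraction (k*p_5 + p_4)/(k*q_5 + q_4) with the largest k >= 1 whose denominator stays <= 13; these approach x as k grows, and every other convergent or intermediate fraction in range is farther away.
Largest k: floor((13 - q_4)/q_5) = floor((13 - 5)/8) = 1.
That gives (1*21 + 13)/(1*8 + 5) = 34/13.
Compare the errors: |x - 21/8| = |299*8 - 21*114|/(114*8) = 2/912, and |x - 34/13| = |299*13 - 34*114|/(114*13) = 11/1482.
Cross-multiplying, 2*1482 = 2964 < 10032 = 11*912, so 2/912 is smaller: the convergent 21/8 is closer to x than 34/13.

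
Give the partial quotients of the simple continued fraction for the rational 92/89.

[1; 29, 1, 2]

Run the Euclidean algorithm on 92 and 89; the successive quotients are the partial quotients a_0, a_1, ... (each step inverts the fractional part left over by the previous one):
  92 = 1*89 + 3, so a_0 = 1.
  89 = 29*3 + 2, so a_1 = 29.
  3 = 1*2 + 1, so a_2 = 1.
  2 = 2*1 + 0, so a_3 = 2.
The remainder reaches 0 after 4 divisions, so the expansion has 4 partial quotients, read off in order.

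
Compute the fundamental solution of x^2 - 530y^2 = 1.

(x, y) = (1059, 46)

First expand sqrt(530) as a continued fraction. With x_i = (sqrt(530) + m_i)/d_i and (m_0, d_0) = (0, 1): a_0 = floor(sqrt(530)) = 23, since 23^2 = 529 <= 530 < 576 = 24^2.
Iterate m_{i+1} = d_i*a_i - m_i, d_{i+1} = (530 - m_{i+1}^2)/d_i, a_{i+1} = floor((a_0 + m_{i+1})/d_{i+1}):
  m_1 = 1*23 - 0 = 23, d_1 = (530 - 23^2)/1 = 1/1 = 1, a_1 = floor((23 + 23)/1) = 46.
  m_2 = 1*46 - 23 = 23, d_2 = (530 - 23^2)/1 = 1/1 = 1: (m_2, d_2) = (m_1, d_1) = (23, 1), so from here the quotient a_1 repeats; the period length is 1.
So sqrt(530) = [23; (46)] with period length k = 1.
k is odd, so (p_{k-1}, q_{k-1}) only solves x^2 - 530y^2 = -1 and the fundamental solution of x^2 - 530y^2 = 1 is (p_{2k-1}, q_{2k-1}) = (p_1, q_1); compute convergents through index 1, running through the period twice.
Convergents (p_i = a_i*p_{i-1} + p_{i-2}, q_i = a_i*q_{i-1} + q_{i-2} with p_{-2}=0, p_{-1}=1, q_{-2}=1, q_{-1}=0):
  i=0: a_0=23, p_0 = 23*1 + 0 = 23, q_0 = 23*0 + 1 = 1.
  i=1: a_1=46, p_1 = 46*23 + 1 = 1059, q_1 = 46*1 + 0 = 46.
Indeed p_0^2 - 530*q_0^2 = 529 - 530 = -1, not +1.
Check: 1059^2 - 530*46^2 = 1121481 - 1121480 = 1, so (x, y) = (1059, 46) solves the equation, and by the theorem it is the least positive solution.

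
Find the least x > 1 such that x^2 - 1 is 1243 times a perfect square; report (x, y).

First expand sqrt(1243) as a continued fraction. With x_i = (sqrt(1243) + m_i)/d_i and (m_0, d_0) = (0, 1): a_0 = floor(sqrt(1243)) = 35, since 35^2 = 1225 <= 1243 < 1296 = 36^2.
Iterate m_{i+1} = d_i*a_i - m_i, d_{i+1} = (1243 - m_{i+1}^2)/d_i, a_{i+1} = floor((a_0 + m_{i+1})/d_{i+1}):
  m_1 = 1*35 - 0 = 35, d_1 = (1243 - 35^2)/1 = 18/1 = 18, a_1 = floor((35 + 35)/18) = 3.
  m_2 = 18*3 - 35 = 19, d_2 = (1243 - 19^2)/18 = 882/18 = 49, a_2 = floor((35 + 19)/49) = 1.
  m_3 = 49*1 - 19 = 30, d_3 = (1243 - 30^2)/49 = 343/49 = 7, a_3 = floor((35 + 30)/7) = 9.
  m_4 = 7*9 - 30 = 33, d_4 = (1243 - 33^2)/7 = 154/7 = 22, a_4 = floor((35 + 33)/22) = 3.
  m_5 = 22*3 - 33 = 33, d_5 = (1243 - 33^2)/22 = 154/22 = 7, a_5 = floor((35 + 33)/7) = 9.
  m_6 = 7*9 - 33 = 30, d_6 = (1243 - 30^2)/7 = 343/7 = 49, a_6 = floor((35 + 30)/49) = 1.
  m_7 = 49*1 - 30 = 19, d_7 = (1243 - 19^2)/49 = 882/49 = 18, a_7 = floor((35 + 19)/18) = 3.
  m_8 = 18*3 - 19 = 35, d_8 = (1243 - 35^2)/18 = 18/18 = 1, a_8 = floor((35 + 35)/1) = 70.
  m_9 = 1*70 - 35 = 35, d_9 = (1243 - 35^2)/1 = 18/1 = 18: (m_9, d_9) = (m_1, d_1) = (35, 18), so from here the quotients repeat a_1, ..., a_8; the period length is 8.
So sqrt(1243) = [35; (3, 1, 9, 3, 9, 1, 3, 70)] with period length k = 8.
k is even, so the fundamental solution of x^2 - 1243y^2 = 1 is (p_{k-1}, q_{k-1}) = (p_7, q_7); compute convergents through index 7.
Convergents (p_i = a_i*p_{i-1} + p_{i-2}, q_i = a_i*q_{i-1} + q_{i-2} with p_{-2}=0, p_{-1}=1, q_{-2}=1, q_{-1}=0):
  i=0: a_0=35, p_0 = 35*1 + 0 = 35, q_0 = 35*0 + 1 = 1.
  i=1: a_1=3, p_1 = 3*35 + 1 = 106, q_1 = 3*1 + 0 = 3.
  i=2: a_2=1, p_2 = 1*106 + 35 = 141, q_2 = 1*3 + 1 = 4.
  i=3: a_3=9, p_3 = 9*141 + 106 = 1375, q_3 = 9*4 + 3 = 39.
  i=4: a_4=3, p_4 = 3*1375 + 141 = 4266, q_4 = 3*39 + 4 = 121.
  i=5: a_5=9, p_5 = 9*4266 + 1375 = 39769, q_5 = 9*121 + 39 = 1128.
  i=6: a_6=1, p_6 = 1*39769 + 4266 = 44035, q_6 = 1*1128 + 121 = 1249.
  i=7: a_7=3, p_7 = 3*44035 + 39769 = 171874, q_7 = 3*1249 + 1128 = 4875.
Check: 171874^2 - 1243*4875^2 = 29540671876 - 29540671875 = 1, so (x, y) = (171874, 4875) solves the equation, and by the theorem it is the least positive solution.

(x, y) = (171874, 4875)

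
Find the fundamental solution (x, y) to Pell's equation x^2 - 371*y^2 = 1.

(x, y) = (1695, 88)

First expand sqrt(371) as a continued fraction. With x_i = (sqrt(371) + m_i)/d_i and (m_0, d_0) = (0, 1): a_0 = floor(sqrt(371)) = 19, since 19^2 = 361 <= 371 < 400 = 20^2.
Iterate m_{i+1} = d_i*a_i - m_i, d_{i+1} = (371 - m_{i+1}^2)/d_i, a_{i+1} = floor((a_0 + m_{i+1})/d_{i+1}):
  m_1 = 1*19 - 0 = 19, d_1 = (371 - 19^2)/1 = 10/1 = 10, a_1 = floor((19 + 19)/10) = 3.
  m_2 = 10*3 - 19 = 11, d_2 = (371 - 11^2)/10 = 250/10 = 25, a_2 = floor((19 + 11)/25) = 1.
  m_3 = 25*1 - 11 = 14, d_3 = (371 - 14^2)/25 = 175/25 = 7, a_3 = floor((19 + 14)/7) = 4.
  m_4 = 7*4 - 14 = 14, d_4 = (371 - 14^2)/7 = 175/7 = 25, a_4 = floor((19 + 14)/25) = 1.
  m_5 = 25*1 - 14 = 11, d_5 = (371 - 11^2)/25 = 250/25 = 10, a_5 = floor((19 + 11)/10) = 3.
  m_6 = 10*3 - 11 = 19, d_6 = (371 - 19^2)/10 = 10/10 = 1, a_6 = floor((19 + 19)/1) = 38.
  m_7 = 1*38 - 19 = 19, d_7 = (371 - 19^2)/1 = 10/1 = 10: (m_7, d_7) = (m_1, d_1) = (19, 10), so from here the quotients repeat a_1, ..., a_6; the period length is 6.
So sqrt(371) = [19; (3, 1, 4, 1, 3, 38)] with period length k = 6.
k is even, so the fundamental solution of x^2 - 371y^2 = 1 is (p_{k-1}, q_{k-1}) = (p_5, q_5); compute convergents through index 5.
Convergents (p_i = a_i*p_{i-1} + p_{i-2}, q_i = a_i*q_{i-1} + q_{i-2} with p_{-2}=0, p_{-1}=1, q_{-2}=1, q_{-1}=0):
  i=0: a_0=19, p_0 = 19*1 + 0 = 19, q_0 = 19*0 + 1 = 1.
  i=1: a_1=3, p_1 = 3*19 + 1 = 58, q_1 = 3*1 + 0 = 3.
  i=2: a_2=1, p_2 = 1*58 + 19 = 77, q_2 = 1*3 + 1 = 4.
  i=3: a_3=4, p_3 = 4*77 + 58 = 366, q_3 = 4*4 + 3 = 19.
  i=4: a_4=1, p_4 = 1*366 + 77 = 443, q_4 = 1*19 + 4 = 23.
  i=5: a_5=3, p_5 = 3*443 + 366 = 1695, q_5 = 3*23 + 19 = 88.
Check: 1695^2 - 371*88^2 = 2873025 - 2873024 = 1, so (x, y) = (1695, 88) solves the equation, and by the theorem it is the least positive solution.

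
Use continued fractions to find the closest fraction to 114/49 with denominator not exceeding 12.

Expand x = 114/49 as a continued fraction with the Euclidean algorithm:
  114 = 2*49 + 16, so a_0 = 2.
  49 = 3*16 + 1, so a_1 = 3.
  16 = 16*1 + 0, so a_2 = 16.
so x = [2; 3, 16].
Convergents (p_i = a_i*p_{i-1} + p_{i-2}, q_i = a_i*q_{i-1} + q_{i-2} with p_{-2}=0, p_{-1}=1, q_{-2}=1, q_{-1}=0), until the denominator exceeds 12:
  i=0: a_0=2, p_0 = 2*1 + 0 = 2, q_0 = 2*0 + 1 = 1.
  i=1: a_1=3, p_1 = 3*2 + 1 = 7, q_1 = 3*1 + 0 = 3.
  i=2: a_2=16, p_2 = 16*7 + 2 = 114, q_2 = 16*3 + 1 = 49.
q_2 = 49 > 12, so the last convergent with denominator <= 12 is p_1/q_1 = 7/3.
The closest fraction with denominator <= 12 is either p_1/q_1 or the intermediate fraction (k*p_1 + p_0)/(k*q_1 + q_0) with the largest k >= 1 whose denominator stays <= 12; these approach x as k grows, and every other convergent or intermediate fraction in range is farther away.
Largest k: floor((12 - q_0)/q_1) = floor((12 - 1)/3) = 3.
That gives (3*7 + 2)/(3*3 + 1) = 23/10.
Compare the errors: |x - 7/3| = |114*3 - 7*49|/(49*3) = 1/147, and |x - 23/10| = |114*10 - 23*49|/(49*10) = 13/490.
Cross-multiplying, 1*490 = 490 < 1911 = 13*147, so 1/147 is smaller: the convergent 7/3 is closer to x than 23/10.

7/3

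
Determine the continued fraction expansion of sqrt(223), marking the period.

[14; (1, 13, 1, 28)]

Write x_i = (sqrt(223) + m_i)/d_i with (m_0, d_0) = (0, 1). a_0 = floor(sqrt(223)) = 14, since 14^2 = 196 <= 223 < 225 = 15^2.
Iterate m_{i+1} = d_i*a_i - m_i, d_{i+1} = (223 - m_{i+1}^2)/d_i, a_{i+1} = floor((a_0 + m_{i+1})/d_{i+1}):
  m_1 = 1*14 - 0 = 14, d_1 = (223 - 14^2)/1 = 27/1 = 27, a_1 = floor((14 + 14)/27) = 1.
  m_2 = 27*1 - 14 = 13, d_2 = (223 - 13^2)/27 = 54/27 = 2, a_2 = floor((14 + 13)/2) = 13.
  m_3 = 2*13 - 13 = 13, d_3 = (223 - 13^2)/2 = 54/2 = 27, a_3 = floor((14 + 13)/27) = 1.
  m_4 = 27*1 - 13 = 14, d_4 = (223 - 14^2)/27 = 27/27 = 1, a_4 = floor((14 + 14)/1) = 28.
  m_5 = 1*28 - 14 = 14, d_5 = (223 - 14^2)/1 = 27/1 = 27: (m_5, d_5) = (m_1, d_1) = (14, 27), so from here the quotients repeat a_1, ..., a_4; the period length is 4.
Hence the expansion of sqrt(223) is a_0 = 14 followed by the repeating block 1, 13, 1, 28 (period 4).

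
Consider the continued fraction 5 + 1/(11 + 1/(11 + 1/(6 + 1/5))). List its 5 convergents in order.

5/1, 56/11, 621/122, 3782/743, 19531/3837

Using the convergent recurrence p_i = a_i*p_{i-1} + p_{i-2}, q_i = a_i*q_{i-1} + q_{i-2} with p_{-2}=0, p_{-1}=1, q_{-2}=1, q_{-1}=0:
  i=0: a_0=5, p_0 = 5*1 + 0 = 5, q_0 = 5*0 + 1 = 1.
  i=1: a_1=11, p_1 = 11*5 + 1 = 56, q_1 = 11*1 + 0 = 11.
  i=2: a_2=11, p_2 = 11*56 + 5 = 621, q_2 = 11*11 + 1 = 122.
  i=3: a_3=6, p_3 = 6*621 + 56 = 3782, q_3 = 6*122 + 11 = 743.
  i=4: a_4=5, p_4 = 5*3782 + 621 = 19531, q_4 = 5*743 + 122 = 3837.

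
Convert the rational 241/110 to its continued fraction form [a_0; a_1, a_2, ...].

[2; 5, 4, 5]

Run the Euclidean algorithm on 241 and 110; the successive quotients are the partial quotients a_0, a_1, ... (each step inverts the fractional part left over by the previous one):
  241 = 2*110 + 21, so a_0 = 2.
  110 = 5*21 + 5, so a_1 = 5.
  21 = 4*5 + 1, so a_2 = 4.
  5 = 5*1 + 0, so a_3 = 5.
The remainder reaches 0 after 4 divisions, so the expansion has 4 partial quotients, read off in order.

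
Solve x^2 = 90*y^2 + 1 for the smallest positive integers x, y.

First expand sqrt(90) as a continued fraction. With x_i = (sqrt(90) + m_i)/d_i and (m_0, d_0) = (0, 1): a_0 = floor(sqrt(90)) = 9, since 9^2 = 81 <= 90 < 100 = 10^2.
Iterate m_{i+1} = d_i*a_i - m_i, d_{i+1} = (90 - m_{i+1}^2)/d_i, a_{i+1} = floor((a_0 + m_{i+1})/d_{i+1}):
  m_1 = 1*9 - 0 = 9, d_1 = (90 - 9^2)/1 = 9/1 = 9, a_1 = floor((9 + 9)/9) = 2.
  m_2 = 9*2 - 9 = 9, d_2 = (90 - 9^2)/9 = 9/9 = 1, a_2 = floor((9 + 9)/1) = 18.
  m_3 = 1*18 - 9 = 9, d_3 = (90 - 9^2)/1 = 9/1 = 9: (m_3, d_3) = (m_1, d_1) = (9, 9), so from here the quotients repeat a_1, a_2; the period length is 2.
So sqrt(90) = [9; (2, 18)] with period length k = 2.
k is even, so the fundamental solution of x^2 - 90y^2 = 1 is (p_{k-1}, q_{k-1}) = (p_1, q_1); compute convergents through index 1.
Convergents (p_i = a_i*p_{i-1} + p_{i-2}, q_i = a_i*q_{i-1} + q_{i-2} with p_{-2}=0, p_{-1}=1, q_{-2}=1, q_{-1}=0):
  i=0: a_0=9, p_0 = 9*1 + 0 = 9, q_0 = 9*0 + 1 = 1.
  i=1: a_1=2, p_1 = 2*9 + 1 = 19, q_1 = 2*1 + 0 = 2.
Check: 19^2 - 90*2^2 = 361 - 360 = 1, so (x, y) = (19, 2) solves the equation, and by the theorem it is the least positive solution.

(x, y) = (19, 2)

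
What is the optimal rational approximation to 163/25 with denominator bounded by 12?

13/2

Expand x = 163/25 as a continued fraction with the Euclidean algorithm:
  163 = 6*25 + 13, so a_0 = 6.
  25 = 1*13 + 12, so a_1 = 1.
  13 = 1*12 + 1, so a_2 = 1.
  12 = 12*1 + 0, so a_3 = 12.
so x = [6; 1, 1, 12].
Convergents (p_i = a_i*p_{i-1} + p_{i-2}, q_i = a_i*q_{i-1} + q_{i-2} with p_{-2}=0, p_{-1}=1, q_{-2}=1, q_{-1}=0), until the denominator exceeds 12:
  i=0: a_0=6, p_0 = 6*1 + 0 = 6, q_0 = 6*0 + 1 = 1.
  i=1: a_1=1, p_1 = 1*6 + 1 = 7, q_1 = 1*1 + 0 = 1.
  i=2: a_2=1, p_2 = 1*7 + 6 = 13, q_2 = 1*1 + 1 = 2.
  i=3: a_3=12, p_3 = 12*13 + 7 = 163, q_3 = 12*2 + 1 = 25.
q_3 = 25 > 12, so the last convergent with denominator <= 12 is p_2/q_2 = 13/2.
The closest fraction with denominator <= 12 is either p_2/q_2 or the intermediate fraction (k*p_2 + p_1)/(k*q_2 + q_1) with the largest k >= 1 whose denominator stays <= 12; these approach x as k grows, and every other convergent or intermediate fraction in range is farther away.
Largest k: floor((12 - q_1)/q_2) = floor((12 - 1)/2) = 5.
That gives (5*13 + 7)/(5*2 + 1) = 72/11.
Compare the errors: |x - 13/2| = |163*2 - 13*25|/(25*2) = 1/50, and |x - 72/11| = |163*11 - 72*25|/(25*11) = 7/275.
Cross-multiplying, 1*275 = 275 < 350 = 7*50, so 1/50 is smaller: the convergent 13/2 is closer to x than 72/11.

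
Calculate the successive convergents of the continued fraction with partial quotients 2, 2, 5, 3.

2/1, 5/2, 27/11, 86/35

Using the convergent recurrence p_i = a_i*p_{i-1} + p_{i-2}, q_i = a_i*q_{i-1} + q_{i-2} with p_{-2}=0, p_{-1}=1, q_{-2}=1, q_{-1}=0:
  i=0: a_0=2, p_0 = 2*1 + 0 = 2, q_0 = 2*0 + 1 = 1.
  i=1: a_1=2, p_1 = 2*2 + 1 = 5, q_1 = 2*1 + 0 = 2.
  i=2: a_2=5, p_2 = 5*5 + 2 = 27, q_2 = 5*2 + 1 = 11.
  i=3: a_3=3, p_3 = 3*27 + 5 = 86, q_3 = 3*11 + 2 = 35.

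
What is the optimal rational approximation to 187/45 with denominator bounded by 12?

25/6

Expand x = 187/45 as a continued fraction with the Euclidean algorithm:
  187 = 4*45 + 7, so a_0 = 4.
  45 = 6*7 + 3, so a_1 = 6.
  7 = 2*3 + 1, so a_2 = 2.
  3 = 3*1 + 0, so a_3 = 3.
so x = [4; 6, 2, 3].
Convergents (p_i = a_i*p_{i-1} + p_{i-2}, q_i = a_i*q_{i-1} + q_{i-2} with p_{-2}=0, p_{-1}=1, q_{-2}=1, q_{-1}=0), until the denominator exceeds 12:
  i=0: a_0=4, p_0 = 4*1 + 0 = 4, q_0 = 4*0 + 1 = 1.
  i=1: a_1=6, p_1 = 6*4 + 1 = 25, q_1 = 6*1 + 0 = 6.
  i=2: a_2=2, p_2 = 2*25 + 4 = 54, q_2 = 2*6 + 1 = 13.
q_2 = 13 > 12, so the last convergent with denominator <= 12 is p_1/q_1 = 25/6.
The closest fraction with denominator <= 12 is either p_1/q_1 or the intermediate fraction (k*p_1 + p_0)/(k*q_1 + q_0) with the largest k >= 1 whose denominator stays <= 12; these approach x as k grows, and every other convergent or intermediate fraction in range is farther away.
Largest k: floor((12 - q_0)/q_1) = floor((12 - 1)/6) = 1.
That gives (1*25 + 4)/(1*6 + 1) = 29/7.
Compare the errors: |x - 25/6| = |187*6 - 25*45|/(45*6) = 3/270, and |x - 29/7| = |187*7 - 29*45|/(45*7) = 4/315.
Cross-multiplying, 3*315 = 945 < 1080 = 4*270, so 3/270 is smaller: the convergent 25/6 is closer to x than 29/7.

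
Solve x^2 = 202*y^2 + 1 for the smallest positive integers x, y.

(x, y) = (19731763, 1388322)

First expand sqrt(202) as a continued fraction. With x_i = (sqrt(202) + m_i)/d_i and (m_0, d_0) = (0, 1): a_0 = floor(sqrt(202)) = 14, since 14^2 = 196 <= 202 < 225 = 15^2.
Iterate m_{i+1} = d_i*a_i - m_i, d_{i+1} = (202 - m_{i+1}^2)/d_i, a_{i+1} = floor((a_0 + m_{i+1})/d_{i+1}):
  m_1 = 1*14 - 0 = 14, d_1 = (202 - 14^2)/1 = 6/1 = 6, a_1 = floor((14 + 14)/6) = 4.
  m_2 = 6*4 - 14 = 10, d_2 = (202 - 10^2)/6 = 102/6 = 17, a_2 = floor((14 + 10)/17) = 1.
  m_3 = 17*1 - 10 = 7, d_3 = (202 - 7^2)/17 = 153/17 = 9, a_3 = floor((14 + 7)/9) = 2.
  m_4 = 9*2 - 7 = 11, d_4 = (202 - 11^2)/9 = 81/9 = 9, a_4 = floor((14 + 11)/9) = 2.
  m_5 = 9*2 - 11 = 7, d_5 = (202 - 7^2)/9 = 153/9 = 17, a_5 = floor((14 + 7)/17) = 1.
  m_6 = 17*1 - 7 = 10, d_6 = (202 - 10^2)/17 = 102/17 = 6, a_6 = floor((14 + 10)/6) = 4.
  m_7 = 6*4 - 10 = 14, d_7 = (202 - 14^2)/6 = 6/6 = 1, a_7 = floor((14 + 14)/1) = 28.
  m_8 = 1*28 - 14 = 14, d_8 = (202 - 14^2)/1 = 6/1 = 6: (m_8, d_8) = (m_1, d_1) = (14, 6), so from here the quotients repeat a_1, ..., a_7; the period length is 7.
So sqrt(202) = [14; (4, 1, 2, 2, 1, 4, 28)] with period length k = 7.
k is odd, so (p_{k-1}, q_{k-1}) only solves x^2 - 202y^2 = -1 and the fundamental solution of x^2 - 202y^2 = 1 is (p_{2k-1}, q_{2k-1}) = (p_13, q_13); compute convergents through index 13, running through the period twice.
Convergents (p_i = a_i*p_{i-1} + p_{i-2}, q_i = a_i*q_{i-1} + q_{i-2} with p_{-2}=0, p_{-1}=1, q_{-2}=1, q_{-1}=0):
  i=0: a_0=14, p_0 = 14*1 + 0 = 14, q_0 = 14*0 + 1 = 1.
  i=1: a_1=4, p_1 = 4*14 + 1 = 57, q_1 = 4*1 + 0 = 4.
  i=2: a_2=1, p_2 = 1*57 + 14 = 71, q_2 = 1*4 + 1 = 5.
  i=3: a_3=2, p_3 = 2*71 + 57 = 199, q_3 = 2*5 + 4 = 14.
  i=4: a_4=2, p_4 = 2*199 + 71 = 469, q_4 = 2*14 + 5 = 33.
  i=5: a_5=1, p_5 = 1*469 + 199 = 668, q_5 = 1*33 + 14 = 47.
  i=6: a_6=4, p_6 = 4*668 + 469 = 3141, q_6 = 4*47 + 33 = 221.
  i=7: a_7=28, p_7 = 28*3141 + 668 = 88616, q_7 = 28*221 + 47 = 6235.
  i=8: a_8=4, p_8 = 4*88616 + 3141 = 357605, q_8 = 4*6235 + 221 = 25161.
  i=9: a_9=1, p_9 = 1*357605 + 88616 = 446221, q_9 = 1*25161 + 6235 = 31396.
  i=10: a_10=2, p_10 = 2*446221 + 357605 = 1250047, q_10 = 2*31396 + 25161 = 87953.
  i=11: a_11=2, p_11 = 2*1250047 + 446221 = 2946315, q_11 = 2*87953 + 31396 = 207302.
  i=12: a_12=1, p_12 = 1*2946315 + 1250047 = 4196362, q_12 = 1*207302 + 87953 = 295255.
  i=13: a_13=4, p_13 = 4*4196362 + 2946315 = 19731763, q_13 = 4*295255 + 207302 = 1388322.
Indeed p_6^2 - 202*q_6^2 = 9865881 - 9865882 = -1, not +1.
Check: 19731763^2 - 202*1388322^2 = 389342471088169 - 389342471088168 = 1, so (x, y) = (19731763, 1388322) solves the equation, and by the theorem it is the least positive solution.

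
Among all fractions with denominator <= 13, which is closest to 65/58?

Expand x = 65/58 as a continued fraction with the Euclidean algorithm:
  65 = 1*58 + 7, so a_0 = 1.
  58 = 8*7 + 2, so a_1 = 8.
  7 = 3*2 + 1, so a_2 = 3.
  2 = 2*1 + 0, so a_3 = 2.
so x = [1; 8, 3, 2].
Convergents (p_i = a_i*p_{i-1} + p_{i-2}, q_i = a_i*q_{i-1} + q_{i-2} with p_{-2}=0, p_{-1}=1, q_{-2}=1, q_{-1}=0), until the denominator exceeds 13:
  i=0: a_0=1, p_0 = 1*1 + 0 = 1, q_0 = 1*0 + 1 = 1.
  i=1: a_1=8, p_1 = 8*1 + 1 = 9, q_1 = 8*1 + 0 = 8.
  i=2: a_2=3, p_2 = 3*9 + 1 = 28, q_2 = 3*8 + 1 = 25.
q_2 = 25 > 13, so the last convergent with denominator <= 13 is p_1/q_1 = 9/8.
The closest fraction with denominator <= 13 is either p_1/q_1 or the intermediate fraction (k*p_1 + p_0)/(k*q_1 + q_0) with the largest k >= 1 whose denominator stays <= 13; these approach x as k grows, and every other convergent or intermediate fraction in range is farther away.
Largest k: floor((13 - q_0)/q_1) = floor((13 - 1)/8) = 1.
That gives (1*9 + 1)/(1*8 + 1) = 10/9.
Compare the errors: |x - 9/8| = |65*8 - 9*58|/(58*8) = 2/464, and |x - 10/9| = |65*9 - 10*58|/(58*9) = 5/522.
Cross-multiplying, 2*522 = 1044 < 2320 = 5*464, so 2/464 is smaller: the convergent 9/8 is closer to x than 10/9.

9/8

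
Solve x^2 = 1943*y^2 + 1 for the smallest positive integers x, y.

First expand sqrt(1943) as a continued fraction. With x_i = (sqrt(1943) + m_i)/d_i and (m_0, d_0) = (0, 1): a_0 = floor(sqrt(1943)) = 44, since 44^2 = 1936 <= 1943 < 2025 = 45^2.
Iterate m_{i+1} = d_i*a_i - m_i, d_{i+1} = (1943 - m_{i+1}^2)/d_i, a_{i+1} = floor((a_0 + m_{i+1})/d_{i+1}):
  m_1 = 1*44 - 0 = 44, d_1 = (1943 - 44^2)/1 = 7/1 = 7, a_1 = floor((44 + 44)/7) = 12.
  m_2 = 7*12 - 44 = 40, d_2 = (1943 - 40^2)/7 = 343/7 = 49, a_2 = floor((44 + 40)/49) = 1.
  m_3 = 49*1 - 40 = 9, d_3 = (1943 - 9^2)/49 = 1862/49 = 38, a_3 = floor((44 + 9)/38) = 1.
  m_4 = 38*1 - 9 = 29, d_4 = (1943 - 29^2)/38 = 1102/38 = 29, a_4 = floor((44 + 29)/29) = 2.
  m_5 = 29*2 - 29 = 29, d_5 = (1943 - 29^2)/29 = 1102/29 = 38, a_5 = floor((44 + 29)/38) = 1.
  m_6 = 38*1 - 29 = 9, d_6 = (1943 - 9^2)/38 = 1862/38 = 49, a_6 = floor((44 + 9)/49) = 1.
  m_7 = 49*1 - 9 = 40, d_7 = (1943 - 40^2)/49 = 343/49 = 7, a_7 = floor((44 + 40)/7) = 12.
  m_8 = 7*12 - 40 = 44, d_8 = (1943 - 44^2)/7 = 7/7 = 1, a_8 = floor((44 + 44)/1) = 88.
  m_9 = 1*88 - 44 = 44, d_9 = (1943 - 44^2)/1 = 7/1 = 7: (m_9, d_9) = (m_1, d_1) = (44, 7), so from here the quotients repeat a_1, ..., a_8; the period length is 8.
So sqrt(1943) = [44; (12, 1, 1, 2, 1, 1, 12, 88)] with period length k = 8.
k is even, so the fundamental solution of x^2 - 1943y^2 = 1 is (p_{k-1}, q_{k-1}) = (p_7, q_7); compute convergents through index 7.
Convergents (p_i = a_i*p_{i-1} + p_{i-2}, q_i = a_i*q_{i-1} + q_{i-2} with p_{-2}=0, p_{-1}=1, q_{-2}=1, q_{-1}=0):
  i=0: a_0=44, p_0 = 44*1 + 0 = 44, q_0 = 44*0 + 1 = 1.
  i=1: a_1=12, p_1 = 12*44 + 1 = 529, q_1 = 12*1 + 0 = 12.
  i=2: a_2=1, p_2 = 1*529 + 44 = 573, q_2 = 1*12 + 1 = 13.
  i=3: a_3=1, p_3 = 1*573 + 529 = 1102, q_3 = 1*13 + 12 = 25.
  i=4: a_4=2, p_4 = 2*1102 + 573 = 2777, q_4 = 2*25 + 13 = 63.
  i=5: a_5=1, p_5 = 1*2777 + 1102 = 3879, q_5 = 1*63 + 25 = 88.
  i=6: a_6=1, p_6 = 1*3879 + 2777 = 6656, q_6 = 1*88 + 63 = 151.
  i=7: a_7=12, p_7 = 12*6656 + 3879 = 83751, q_7 = 12*151 + 88 = 1900.
Check: 83751^2 - 1943*1900^2 = 7014230001 - 7014230000 = 1, so (x, y) = (83751, 1900) solves the equation, and by the theorem it is the least positive solution.

(x, y) = (83751, 1900)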